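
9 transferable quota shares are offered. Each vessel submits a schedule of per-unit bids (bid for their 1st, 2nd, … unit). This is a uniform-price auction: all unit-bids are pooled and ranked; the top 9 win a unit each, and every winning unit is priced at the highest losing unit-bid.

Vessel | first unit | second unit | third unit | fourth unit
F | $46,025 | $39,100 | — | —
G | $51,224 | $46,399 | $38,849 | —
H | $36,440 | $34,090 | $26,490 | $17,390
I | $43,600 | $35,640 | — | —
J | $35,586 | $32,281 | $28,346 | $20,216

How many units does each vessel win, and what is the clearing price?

Merging the schedules and taking the best 9: 51,224 (G-1), 46,399 (G-2), 46,025 (F-1), 43,600 (I-1), 39,100 (F-2), 38,849 (G-3), 36,440 (H-1), 35,640 (I-2), 35,586 (J-1)
The (k+1)-th unit-bid is $34,090.
Allocation: F 2, G 3, H 1, I 2, J 1.

F 2, G 3, H 1, I 2, J 1; clearing price $34,090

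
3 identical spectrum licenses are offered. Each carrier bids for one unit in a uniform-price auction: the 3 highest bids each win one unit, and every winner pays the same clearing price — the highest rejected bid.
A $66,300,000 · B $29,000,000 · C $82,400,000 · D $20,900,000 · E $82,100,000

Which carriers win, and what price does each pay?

C, E, A; each pays $29,000,000

Sorting: 82,400,000 (C), 82,100,000 (E), 66,300,000 (A), 29,000,000 (B), 20,900,000 (D)
The 3 highest are C, E, A.
Highest unsuccessful bid: $29,000,000 → clearing price.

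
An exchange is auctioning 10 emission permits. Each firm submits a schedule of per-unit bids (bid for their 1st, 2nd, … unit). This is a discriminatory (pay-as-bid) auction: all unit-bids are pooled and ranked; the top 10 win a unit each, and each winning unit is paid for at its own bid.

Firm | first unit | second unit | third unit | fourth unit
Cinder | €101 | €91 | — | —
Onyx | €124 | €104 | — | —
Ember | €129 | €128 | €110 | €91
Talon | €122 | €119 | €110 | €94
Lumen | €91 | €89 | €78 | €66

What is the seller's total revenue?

Pooled unit-bids ranked (top 10): 129 (Ember-1), 128 (Ember-2), 124 (Onyx-1), 122 (Talon-1), 119 (Talon-2), 110 (Ember-3), 110 (Talon-3), 104 (Onyx-2), 101 (Cinder-1), 94 (Talon-4)
Next rejected bid: €91 (not a price — pay-as-bid).
Each winning unit pays its own bid.
Revenue = 129 + 128 + 124 + 122 + 119 + 110 + 110 + 104 + 101 + 94 = €1,141.

Total revenue: €1,141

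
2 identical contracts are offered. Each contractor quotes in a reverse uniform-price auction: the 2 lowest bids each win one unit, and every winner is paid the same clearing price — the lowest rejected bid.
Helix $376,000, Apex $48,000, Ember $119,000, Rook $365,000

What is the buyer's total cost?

Total cost: $730,000

Sorting: 48,000 (Apex), 119,000 (Ember), 365,000 (Rook), 376,000 (Helix)
The 2 lowest are Apex, Ember.
First losing bid is Rook's $365,000, which sets the uniform price.
Total cost = 2 × $365,000 = $730,000.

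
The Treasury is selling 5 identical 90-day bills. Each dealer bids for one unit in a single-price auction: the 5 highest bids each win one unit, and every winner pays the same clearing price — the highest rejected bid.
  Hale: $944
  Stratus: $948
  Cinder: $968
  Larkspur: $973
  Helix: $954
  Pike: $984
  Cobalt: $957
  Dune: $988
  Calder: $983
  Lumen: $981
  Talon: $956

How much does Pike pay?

Bids ranked high→low: 988 (Dune), 984 (Pike), 983 (Calder), 981 (Lumen), 973 (Larkspur), 968 (Cinder), 957 (Cobalt), …
The 5 highest are Dune, Pike, Calder, Lumen, Larkspur.
First losing bid is Cinder's $968, which sets the uniform price.
Pike wins → pays $968.

Pike pays $968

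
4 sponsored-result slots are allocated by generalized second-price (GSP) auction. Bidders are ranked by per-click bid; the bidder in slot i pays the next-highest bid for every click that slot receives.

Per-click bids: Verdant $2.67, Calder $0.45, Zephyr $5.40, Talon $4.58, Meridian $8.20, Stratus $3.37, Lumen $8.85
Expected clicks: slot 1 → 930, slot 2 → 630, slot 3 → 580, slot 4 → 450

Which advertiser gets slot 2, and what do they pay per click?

Meridian; $5.40 per click

Ranked by bid: $8.85 (Lumen) > $8.20 (Meridian) > $5.40 (Zephyr) > $4.58 (Talon) > $3.37 (Stratus) > …
Slot 2 goes to the second-ranked bidder, Meridian, who pays the next bid down: $5.40/click.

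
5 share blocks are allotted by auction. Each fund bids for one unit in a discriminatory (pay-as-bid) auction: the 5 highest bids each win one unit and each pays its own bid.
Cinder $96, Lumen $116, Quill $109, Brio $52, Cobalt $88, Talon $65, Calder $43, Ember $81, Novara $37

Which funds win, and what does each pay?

Bids ranked high→low: 116 (Lumen), 109 (Quill), 96 (Cinder), 88 (Cobalt), 81 (Ember), 65 (Talon), 52 (Brio), …
Top 5: Lumen, Quill, Cinder, Cobalt, Ember.
Each winner pays its own bid: Lumen $116, Quill $109, Cinder $96, Cobalt $88, Ember $81.

Lumen $116, Quill $109, Cinder $96, Cobalt $88, Ember $81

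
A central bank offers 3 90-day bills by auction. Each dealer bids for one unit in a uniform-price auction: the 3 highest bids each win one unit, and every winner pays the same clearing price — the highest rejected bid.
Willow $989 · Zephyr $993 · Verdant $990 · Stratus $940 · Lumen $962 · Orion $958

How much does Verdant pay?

Bids ranked high→low: 993 (Zephyr), 990 (Verdant), 989 (Willow), 962 (Lumen), 958 (Orion), …
Winners (3 units): Zephyr, Verdant, Willow.
Clearing price = highest rejected bid = $962.
Verdant wins → pays $962.

Verdant pays $962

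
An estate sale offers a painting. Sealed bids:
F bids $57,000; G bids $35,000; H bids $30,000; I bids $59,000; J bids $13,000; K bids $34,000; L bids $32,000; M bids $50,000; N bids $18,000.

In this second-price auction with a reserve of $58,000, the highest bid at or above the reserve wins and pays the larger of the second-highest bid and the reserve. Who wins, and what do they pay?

Sorting bids: 59,000 (I) > 57,000 (F) > 50,000 (M) > 35,000 (G) > 34,000 (K) > 32,000 (L) > …
I has the top bid at or above the reserve ($59,000).
max(second-highest $57,000, reserve $58,000) = $58,000.

I pays $58,000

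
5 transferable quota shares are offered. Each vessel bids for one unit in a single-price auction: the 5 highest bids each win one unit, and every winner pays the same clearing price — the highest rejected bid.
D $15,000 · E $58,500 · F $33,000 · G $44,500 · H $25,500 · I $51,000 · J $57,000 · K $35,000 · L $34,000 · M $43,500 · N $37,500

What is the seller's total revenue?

Total revenue: $187,500

Sorting: 58,500 (E), 57,000 (J), 51,000 (I), 44,500 (G), 43,500 (M), 37,500 (N), 35,000 (K), …
Top 5: E, J, I, G, M.
Clearing price = highest rejected bid = $37,500.
Total revenue = 5 × $37,500 = $187,500.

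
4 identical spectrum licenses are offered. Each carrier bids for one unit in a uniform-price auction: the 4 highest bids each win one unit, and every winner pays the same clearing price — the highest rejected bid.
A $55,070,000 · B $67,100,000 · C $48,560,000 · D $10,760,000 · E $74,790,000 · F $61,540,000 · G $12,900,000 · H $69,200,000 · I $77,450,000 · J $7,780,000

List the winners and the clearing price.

I, E, H, B; each pays $61,540,000

Ordering the bids: 77,450,000 (I), 74,790,000 (E), 69,200,000 (H), 67,100,000 (B), 61,540,000 (F), 55,070,000 (A), …
Winners (4 units): I, E, H, B.
Highest unsuccessful bid: $61,540,000 → clearing price.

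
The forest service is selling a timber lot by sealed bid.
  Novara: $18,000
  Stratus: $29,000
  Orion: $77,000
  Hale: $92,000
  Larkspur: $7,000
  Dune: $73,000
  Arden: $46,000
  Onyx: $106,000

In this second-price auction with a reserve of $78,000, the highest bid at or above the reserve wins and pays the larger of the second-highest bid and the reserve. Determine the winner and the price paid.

Onyx pays $92,000

Bids ranked: 106,000 (Onyx) > 92,000 (Hale) > 77,000 (Orion) > 73,000 (Dune) > 46,000 (Arden) > 29,000 (Stratus) > …
Highest eligible bid: Onyx at $106,000.
Second-highest bid $92,000 exceeds the reserve $78,000 → payment $92,000.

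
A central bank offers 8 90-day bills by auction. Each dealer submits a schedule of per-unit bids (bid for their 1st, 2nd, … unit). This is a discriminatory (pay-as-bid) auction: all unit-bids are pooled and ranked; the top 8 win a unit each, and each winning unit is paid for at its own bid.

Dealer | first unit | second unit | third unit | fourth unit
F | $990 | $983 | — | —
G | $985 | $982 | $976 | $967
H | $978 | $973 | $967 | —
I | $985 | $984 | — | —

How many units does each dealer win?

F 2, G 3, H 1, I 2

Pooled unit-bids ranked (top 8): 990 (F-1), 985 (G-1), 985 (I-1), 984 (I-2), 983 (F-2), 982 (G-2), 978 (H-1), 976 (G-3)
Next rejected bid: $973 (not a price — pay-as-bid).
Allocation: F 2, G 3, H 1, I 2.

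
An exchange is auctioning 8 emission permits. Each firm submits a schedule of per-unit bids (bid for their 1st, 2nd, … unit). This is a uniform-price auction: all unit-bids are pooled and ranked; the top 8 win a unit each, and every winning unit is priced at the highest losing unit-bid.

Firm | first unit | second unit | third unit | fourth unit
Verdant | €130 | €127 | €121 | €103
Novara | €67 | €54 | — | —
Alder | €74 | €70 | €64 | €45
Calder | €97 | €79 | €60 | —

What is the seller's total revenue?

Total revenue: €536

All unit-bids, highest first — top 8: 130 (Verdant-1), 127 (Verdant-2), 121 (Verdant-3), 103 (Verdant-4), 97 (Calder-1), 79 (Calder-2), 74 (Alder-1), 70 (Alder-2)
Highest rejected unit-bid = €67.
Allocation: Alder 2, Calder 2, Verdant 4. Every unit priced at €67.
Revenue = 8 × 67 = €536.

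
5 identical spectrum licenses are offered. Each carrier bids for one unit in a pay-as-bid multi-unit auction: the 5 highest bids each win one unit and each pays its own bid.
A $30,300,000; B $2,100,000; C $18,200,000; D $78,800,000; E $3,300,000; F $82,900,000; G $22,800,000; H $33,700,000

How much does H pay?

H pays $33,700,000

Ordering the bids: 82,900,000 (F), 78,800,000 (D), 33,700,000 (H), 30,300,000 (A), 22,800,000 (G), 18,200,000 (C), 3,300,000 (E), …
The 5 highest are F, D, H, A, G.
H wins → own bid $33,700,000.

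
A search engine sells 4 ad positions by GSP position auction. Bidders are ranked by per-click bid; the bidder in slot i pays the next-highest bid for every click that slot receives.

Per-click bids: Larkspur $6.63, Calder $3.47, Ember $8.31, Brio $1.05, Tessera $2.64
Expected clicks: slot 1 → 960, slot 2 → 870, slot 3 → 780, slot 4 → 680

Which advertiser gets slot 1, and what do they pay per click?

Ember; $6.63 per click

Per-click bids in order: $8.31 (Ember) > $6.63 (Larkspur) > $3.47 (Calder) > $2.64 (Tessera) > $1.05 (Brio)
Slot 1 goes to the first-ranked bidder, Ember, who pays the next bid down: $6.63/click.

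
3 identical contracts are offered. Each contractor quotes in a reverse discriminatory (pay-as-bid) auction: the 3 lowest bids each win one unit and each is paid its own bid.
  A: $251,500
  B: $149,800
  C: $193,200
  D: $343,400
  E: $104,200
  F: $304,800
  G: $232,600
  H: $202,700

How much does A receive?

Bids ranked low→high: 104,200 (E), 149,800 (B), 193,200 (C), 202,700 (H), 232,600 (G), …
Lowest 3: E, B, C.
A does not win → $0.

A is paid $0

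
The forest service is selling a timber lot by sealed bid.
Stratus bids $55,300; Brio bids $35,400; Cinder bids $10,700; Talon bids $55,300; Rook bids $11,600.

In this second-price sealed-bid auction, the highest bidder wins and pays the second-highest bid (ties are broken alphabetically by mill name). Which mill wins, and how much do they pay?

Stratus pays $55,300

Rule: the highest bidder wins and pays the second-highest bid.
Sorting bids: 55,300 (Stratus) > 55,300 (Talon) > 35,400 (Brio) > 11,600 (Rook) > 10,700 (Cinder)
Stratus and Talon tie at $55,300; tie-break gives it to Stratus.
Second-price: Stratus pays Talon's bid of $55,300.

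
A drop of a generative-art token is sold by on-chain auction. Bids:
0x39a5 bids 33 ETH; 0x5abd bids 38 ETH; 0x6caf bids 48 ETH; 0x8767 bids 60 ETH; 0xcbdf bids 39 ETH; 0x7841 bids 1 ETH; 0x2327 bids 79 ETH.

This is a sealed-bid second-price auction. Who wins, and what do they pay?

0x2327 pays 60 ETH

Bids ranked: 79 (0x2327) > 60 (0x8767) > 48 (0x6caf) > 39 (0xcbdf) > 38 (0x5abd) > 33 (0x39a5) > …
0x2327 is highest; pays the second-highest bid, 60 ETH.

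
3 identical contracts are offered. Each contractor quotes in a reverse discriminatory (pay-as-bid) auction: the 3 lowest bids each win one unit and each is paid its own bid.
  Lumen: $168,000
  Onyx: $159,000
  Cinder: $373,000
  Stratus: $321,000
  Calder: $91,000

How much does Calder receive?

Calder is paid $91,000

Bids ranked low→high: 91,000 (Calder), 159,000 (Onyx), 168,000 (Lumen), 321,000 (Stratus), 373,000 (Cinder)
Lowest 3: Calder, Onyx, Lumen.
Calder wins → own bid $91,000.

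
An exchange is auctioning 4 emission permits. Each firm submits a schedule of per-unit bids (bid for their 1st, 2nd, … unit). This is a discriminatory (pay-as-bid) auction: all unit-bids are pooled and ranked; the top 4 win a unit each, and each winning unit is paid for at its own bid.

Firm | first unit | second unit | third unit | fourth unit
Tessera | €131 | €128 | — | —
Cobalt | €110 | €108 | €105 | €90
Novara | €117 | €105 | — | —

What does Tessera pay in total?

Merging the schedules and taking the best 4: 131 (Tessera-1), 128 (Tessera-2), 117 (Novara-1), 110 (Cobalt-1)
Next rejected bid: €108 (not a price — pay-as-bid).
Tessera's winning unit-bids: 131 + 128 = €259.

Tessera pays €259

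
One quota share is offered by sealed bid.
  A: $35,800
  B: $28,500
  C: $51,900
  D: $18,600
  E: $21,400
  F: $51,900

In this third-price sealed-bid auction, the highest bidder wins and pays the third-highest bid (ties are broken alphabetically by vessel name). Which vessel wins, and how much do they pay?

C pays $35,800

Bids in order: 51,900 (C) > 51,900 (F) > 35,800 (A) > 28,500 (B) > 21,400 (E) > 18,600 (D)
Tie at $51,900 → C wins by tie-break.
C wins; payment is bid #3 in the ranking = $35,800.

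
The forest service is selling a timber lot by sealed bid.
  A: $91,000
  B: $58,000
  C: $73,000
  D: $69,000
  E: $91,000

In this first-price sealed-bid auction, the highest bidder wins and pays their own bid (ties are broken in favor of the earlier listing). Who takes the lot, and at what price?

Bids ranked: 91,000 (A) > 91,000 (E) > 73,000 (C) > 69,000 (D) > 58,000 (B)
A and E tie at $91,000; tie-break gives it to A.
A is highest → pays own bid, $91,000.

A pays $91,000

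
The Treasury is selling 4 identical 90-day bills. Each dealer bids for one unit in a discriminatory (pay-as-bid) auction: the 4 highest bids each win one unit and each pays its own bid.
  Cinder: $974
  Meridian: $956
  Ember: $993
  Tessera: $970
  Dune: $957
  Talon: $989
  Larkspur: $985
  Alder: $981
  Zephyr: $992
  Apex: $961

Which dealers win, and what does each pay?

Bids ranked high→low: 993 (Ember), 992 (Zephyr), 989 (Talon), 985 (Larkspur), 981 (Alder), 974 (Cinder), …
Top 4: Ember, Zephyr, Talon, Larkspur.
Each winner pays its own bid: Ember $993, Zephyr $992, Talon $989, Larkspur $985.

Ember $993, Zephyr $992, Talon $989, Larkspur $985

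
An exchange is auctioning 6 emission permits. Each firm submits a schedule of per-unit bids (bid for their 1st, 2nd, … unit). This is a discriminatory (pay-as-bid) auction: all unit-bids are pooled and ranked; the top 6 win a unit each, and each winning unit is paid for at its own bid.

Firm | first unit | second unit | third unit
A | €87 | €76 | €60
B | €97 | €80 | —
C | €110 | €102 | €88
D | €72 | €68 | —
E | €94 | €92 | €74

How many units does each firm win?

B 1, C 3, E 2

All unit-bids, highest first — top 6: 110 (C-1), 102 (C-2), 97 (B-1), 94 (E-1), 92 (E-2), 88 (C-3)
Next rejected bid: €87 (not a price — pay-as-bid).
Allocation: B 1, C 3, E 2.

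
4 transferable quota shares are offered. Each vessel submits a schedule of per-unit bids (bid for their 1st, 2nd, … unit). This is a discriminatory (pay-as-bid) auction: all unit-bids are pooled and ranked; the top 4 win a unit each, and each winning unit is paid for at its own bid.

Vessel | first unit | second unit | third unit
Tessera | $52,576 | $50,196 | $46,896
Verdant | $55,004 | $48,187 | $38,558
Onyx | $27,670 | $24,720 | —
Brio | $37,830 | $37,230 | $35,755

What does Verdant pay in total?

Verdant pays $103,191

Merging the schedules and taking the best 4: 55,004 (Verdant-1), 52,576 (Tessera-1), 50,196 (Tessera-2), 48,187 (Verdant-2)
Next rejected bid: $46,896 (not a price — pay-as-bid).
Verdant's winning unit-bids: 55,004 + 48,187 = $103,191.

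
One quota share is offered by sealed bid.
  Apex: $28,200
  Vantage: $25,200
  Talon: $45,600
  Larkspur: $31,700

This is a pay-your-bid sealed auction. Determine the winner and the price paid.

Talon pays $45,600

Rule: the highest bidder wins and pays their own bid.
Bids in order: 45,600 (Talon) > 31,700 (Larkspur) > 28,200 (Apex) > 25,200 (Vantage)
Talon is highest → pays own bid, $45,600.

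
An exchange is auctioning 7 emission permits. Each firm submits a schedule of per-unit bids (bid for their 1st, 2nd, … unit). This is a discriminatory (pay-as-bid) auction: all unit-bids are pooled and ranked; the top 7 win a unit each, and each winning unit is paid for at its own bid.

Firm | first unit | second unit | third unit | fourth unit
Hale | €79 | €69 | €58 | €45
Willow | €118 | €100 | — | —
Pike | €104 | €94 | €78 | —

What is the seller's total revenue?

Pooled unit-bids ranked (top 7): 118 (Willow-1), 104 (Pike-1), 100 (Willow-2), 94 (Pike-2), 79 (Hale-1), 78 (Pike-3), 69 (Hale-2)
Next rejected bid: €58 (not a price — pay-as-bid).
Each winning unit pays its own bid.
Revenue = 118 + 104 + 100 + 94 + 79 + 78 + 69 = €642.

Total revenue: €642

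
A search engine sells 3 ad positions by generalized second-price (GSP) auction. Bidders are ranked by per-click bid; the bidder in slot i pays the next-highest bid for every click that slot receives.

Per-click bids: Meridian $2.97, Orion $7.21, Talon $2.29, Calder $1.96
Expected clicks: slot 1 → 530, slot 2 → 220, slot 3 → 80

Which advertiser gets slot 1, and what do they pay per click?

Orion; $2.97 per click

Ranked by bid: $7.21 (Orion) > $2.97 (Meridian) > $2.29 (Talon) > $1.96 (Calder)
Slot 1 goes to the first-ranked bidder, Orion, who pays the next bid down: $2.97/click.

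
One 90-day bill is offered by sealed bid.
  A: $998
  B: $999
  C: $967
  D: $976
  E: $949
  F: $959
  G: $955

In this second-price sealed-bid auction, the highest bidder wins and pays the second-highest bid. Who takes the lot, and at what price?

Rule: the highest bidder wins and pays the second-highest bid.
Sorting bids: 999 (B) > 998 (A) > 976 (D) > 967 (C) > 959 (F) > 955 (G) > …
B is highest; pays the second-highest bid, $998.

B pays $998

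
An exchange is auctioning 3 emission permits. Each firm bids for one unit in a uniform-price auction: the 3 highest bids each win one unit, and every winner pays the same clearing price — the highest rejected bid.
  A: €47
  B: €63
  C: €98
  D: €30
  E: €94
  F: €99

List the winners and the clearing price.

Bids ranked high→low: 99 (F), 98 (C), 94 (E), 63 (B), 47 (A), …
Top 3: F, C, E.
Clearing price = highest rejected bid = €63.

F, C, E; each pays €63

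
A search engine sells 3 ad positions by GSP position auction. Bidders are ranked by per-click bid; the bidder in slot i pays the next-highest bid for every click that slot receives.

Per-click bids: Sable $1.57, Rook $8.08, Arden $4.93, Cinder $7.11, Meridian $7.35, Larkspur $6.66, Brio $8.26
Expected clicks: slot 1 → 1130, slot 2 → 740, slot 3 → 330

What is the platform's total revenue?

Per-click bids in order: $8.26 (Brio) > $8.08 (Rook) > $7.35 (Meridian) > $7.11 (Cinder) > …
Slot 1: Brio pays $8.08 × 1130 = $9130.40
Slot 2: Rook pays $7.35 × 740 = $5439.00
Slot 3: Meridian pays $7.11 × 330 = $2346.30
Total = $16915.70

Total revenue: $16915.70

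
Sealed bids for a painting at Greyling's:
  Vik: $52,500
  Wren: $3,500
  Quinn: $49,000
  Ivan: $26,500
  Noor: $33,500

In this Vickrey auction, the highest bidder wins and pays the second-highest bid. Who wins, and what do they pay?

Vik pays $49,000

Sorting bids: 52,500 (Vik) > 49,000 (Quinn) > 33,500 (Noor) > 26,500 (Ivan) > 3,500 (Wren)
Vik is highest; pays the second-highest bid, $49,000.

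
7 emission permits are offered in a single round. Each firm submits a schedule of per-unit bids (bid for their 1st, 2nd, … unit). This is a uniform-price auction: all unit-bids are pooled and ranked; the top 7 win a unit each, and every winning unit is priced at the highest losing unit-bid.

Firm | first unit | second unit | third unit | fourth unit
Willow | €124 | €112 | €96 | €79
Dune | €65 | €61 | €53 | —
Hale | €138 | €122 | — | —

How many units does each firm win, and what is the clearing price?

Dune 1, Hale 2, Willow 4; clearing price €61

All unit-bids, highest first — top 7: 138 (Hale-1), 124 (Willow-1), 122 (Hale-2), 112 (Willow-2), 96 (Willow-3), 79 (Willow-4), 65 (Dune-1)
The (k+1)-th unit-bid is €61.
Allocation: Dune 1, Hale 2, Willow 4.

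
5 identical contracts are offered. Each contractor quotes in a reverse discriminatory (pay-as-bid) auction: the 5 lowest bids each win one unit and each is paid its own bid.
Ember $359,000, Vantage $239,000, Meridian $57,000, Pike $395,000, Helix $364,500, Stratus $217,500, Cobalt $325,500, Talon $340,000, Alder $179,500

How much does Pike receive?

Pike is paid $0

Bids ranked low→high: 57,000 (Meridian), 179,500 (Alder), 217,500 (Stratus), 239,000 (Vantage), 325,500 (Cobalt), 340,000 (Talon), 359,000 (Ember), …
Lowest 5: Meridian, Alder, Stratus, Vantage, Cobalt.
Pike does not win → $0.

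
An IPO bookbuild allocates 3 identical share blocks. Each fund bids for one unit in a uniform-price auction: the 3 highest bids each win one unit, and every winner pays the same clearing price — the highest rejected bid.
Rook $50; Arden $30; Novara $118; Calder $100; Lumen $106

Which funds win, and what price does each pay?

Novara, Lumen, Calder; each pays $50

Ordering the bids: 118 (Novara), 106 (Lumen), 100 (Calder), 50 (Rook), 30 (Arden)
Winners (3 units): Novara, Lumen, Calder.
First losing bid is Rook's $50, which sets the uniform price.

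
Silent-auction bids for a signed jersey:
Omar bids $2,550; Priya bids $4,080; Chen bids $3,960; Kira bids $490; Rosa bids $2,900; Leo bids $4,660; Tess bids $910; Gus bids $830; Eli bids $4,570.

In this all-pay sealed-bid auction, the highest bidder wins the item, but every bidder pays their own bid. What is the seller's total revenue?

All-pay sealed-bid auction: the highest bidder wins the item, but every bidder pays their own bid.
Bids ranked: 4,660 (Leo) > 4,570 (Eli) > 4,080 (Priya) > 3,960 (Chen) > 2,900 (Rosa) > 2,550 (Omar) > …
Every bidder forfeits their bid regardless of winning.
Revenue = 2,550 + 4,080 + 3,960 + 490 + 2,900 + 4,660 + 910 + 830 + 4,570 = $24,950.

Total revenue: $24,950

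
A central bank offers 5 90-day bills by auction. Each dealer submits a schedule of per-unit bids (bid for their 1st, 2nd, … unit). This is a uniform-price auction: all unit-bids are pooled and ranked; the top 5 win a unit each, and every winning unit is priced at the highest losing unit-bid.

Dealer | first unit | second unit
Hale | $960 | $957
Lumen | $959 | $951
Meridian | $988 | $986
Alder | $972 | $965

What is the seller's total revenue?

Merging the schedules and taking the best 5: 988 (Meridian-1), 986 (Meridian-2), 972 (Alder-1), 965 (Alder-2), 960 (Hale-1)
Highest rejected unit-bid = $959.
Allocation: Alder 2, Hale 1, Meridian 2. Every unit priced at $959.
Revenue = 5 × 959 = $4,795.

Total revenue: $4,795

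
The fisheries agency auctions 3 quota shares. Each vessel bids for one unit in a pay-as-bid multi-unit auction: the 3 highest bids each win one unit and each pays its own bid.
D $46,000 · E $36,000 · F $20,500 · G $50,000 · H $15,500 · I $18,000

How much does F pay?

Sorting: 50,000 (G), 46,000 (D), 36,000 (E), 20,500 (F), 18,000 (I), …
The 3 highest are G, D, E.
F does not win → $0.

F pays $0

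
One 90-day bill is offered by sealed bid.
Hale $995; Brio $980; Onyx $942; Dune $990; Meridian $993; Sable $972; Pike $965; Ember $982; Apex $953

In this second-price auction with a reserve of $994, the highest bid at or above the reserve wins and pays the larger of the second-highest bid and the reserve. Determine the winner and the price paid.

Bids ranked: 995 (Hale) > 993 (Meridian) > 990 (Dune) > 982 (Ember) > 980 (Brio) > 972 (Sable) > …
Highest eligible bid: Hale at $995.
Second-highest bid $993 is below the reserve $994, so the reserve binds → payment $994.

Hale pays $994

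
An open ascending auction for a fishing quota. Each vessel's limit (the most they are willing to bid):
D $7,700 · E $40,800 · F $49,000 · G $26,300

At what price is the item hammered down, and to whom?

F wins at $40,800

Limits ranked: 49,000 (F) > 40,800 (E) > 26,300 (G) > 7,700 (D)
E is the last rival to drop out, at $40,800; F remains and wins at that price.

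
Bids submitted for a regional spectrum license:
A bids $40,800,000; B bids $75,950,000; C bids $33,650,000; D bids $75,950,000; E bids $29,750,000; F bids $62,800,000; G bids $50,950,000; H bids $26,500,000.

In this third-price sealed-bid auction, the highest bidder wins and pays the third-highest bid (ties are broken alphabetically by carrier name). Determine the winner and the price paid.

Bids in order: 75,950,000 (B) > 75,950,000 (D) > 62,800,000 (F) > 50,950,000 (G) > 40,800,000 (A) > 33,650,000 (C) > …
Tie at $75,950,000 → B wins by tie-break.
B wins; payment is bid #3 in the ranking = $62,800,000.

B pays $62,800,000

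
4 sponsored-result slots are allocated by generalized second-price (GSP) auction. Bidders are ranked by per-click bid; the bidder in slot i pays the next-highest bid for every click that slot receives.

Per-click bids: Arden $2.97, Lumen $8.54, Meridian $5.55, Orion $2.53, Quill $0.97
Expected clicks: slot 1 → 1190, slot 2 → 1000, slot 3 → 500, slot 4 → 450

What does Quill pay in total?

Sorting advertisers: $8.54 (Lumen) > $5.55 (Meridian) > $2.97 (Arden) > $2.53 (Orion) > $0.97 (Quill)
Quill ranks below slot 4 → no slot, pays nothing.

Quill pays $0.00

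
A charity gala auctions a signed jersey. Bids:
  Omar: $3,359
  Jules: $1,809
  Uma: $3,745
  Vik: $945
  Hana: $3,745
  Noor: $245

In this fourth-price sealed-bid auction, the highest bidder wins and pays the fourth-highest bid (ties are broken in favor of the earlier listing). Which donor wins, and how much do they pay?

Uma pays $1,809

Bids in order: 3,745 (Uma) > 3,745 (Hana) > 3,359 (Omar) > 1,809 (Jules) > 945 (Vik) > 245 (Noor)
Uma and Hana tie at $3,745; tie-break gives it to Uma.
Uma is highest; pays the fourth-highest bid, $1,809.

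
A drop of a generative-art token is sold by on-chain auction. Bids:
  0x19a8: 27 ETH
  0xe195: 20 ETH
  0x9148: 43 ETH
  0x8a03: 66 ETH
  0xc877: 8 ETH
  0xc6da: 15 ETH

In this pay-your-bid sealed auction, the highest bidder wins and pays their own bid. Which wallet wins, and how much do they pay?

Bids ranked: 66 (0x8a03) > 43 (0x9148) > 27 (0x19a8) > 20 (0xe195) > 15 (0xc6da) > 8 (0xc877)
0x8a03 is highest → pays own bid, 66 ETH.

0x8a03 pays 66 ETH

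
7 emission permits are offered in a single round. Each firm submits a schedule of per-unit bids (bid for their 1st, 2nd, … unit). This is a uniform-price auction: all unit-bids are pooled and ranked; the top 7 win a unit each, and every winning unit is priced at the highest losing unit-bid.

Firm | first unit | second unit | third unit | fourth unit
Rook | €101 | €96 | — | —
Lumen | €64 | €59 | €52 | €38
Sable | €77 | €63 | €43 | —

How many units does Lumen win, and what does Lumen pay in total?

Lumen: 3 units, pays €129

Merging the schedules and taking the best 7: 101 (Rook-1), 96 (Rook-2), 77 (Sable-1), 64 (Lumen-1), 63 (Sable-2), 59 (Lumen-2), 52 (Lumen-3)
First bid not allocated: €43.
Lumen wins 3 unit(s) at €43 each.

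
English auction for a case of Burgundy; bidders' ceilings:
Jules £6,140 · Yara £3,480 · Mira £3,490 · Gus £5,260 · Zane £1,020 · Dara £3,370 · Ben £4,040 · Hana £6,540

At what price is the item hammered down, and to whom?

Hana wins at £6,140

Limits in order: 6,540 (Hana) > 6,140 (Jules) > 5,260 (Gus) > 4,040 (Ben) > 3,490 (Mira) > 3,480 (Yara) > …
Once the price passes £6,140, only Hana is left; the hammer falls at Jules's limit of £6,140.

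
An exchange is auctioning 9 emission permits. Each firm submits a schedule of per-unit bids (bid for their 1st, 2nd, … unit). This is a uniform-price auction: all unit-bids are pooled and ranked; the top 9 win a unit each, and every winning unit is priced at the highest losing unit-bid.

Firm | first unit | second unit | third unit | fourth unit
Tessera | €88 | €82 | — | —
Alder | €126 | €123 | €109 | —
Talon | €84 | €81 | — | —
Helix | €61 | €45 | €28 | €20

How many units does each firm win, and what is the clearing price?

All unit-bids, highest first — top 9: 126 (Alder-1), 123 (Alder-2), 109 (Alder-3), 88 (Tessera-1), 84 (Talon-1), 82 (Tessera-2), 81 (Talon-2), 61 (Helix-1), 45 (Helix-2)
Highest rejected unit-bid = €28.
Allocation: Alder 3, Helix 2, Talon 2, Tessera 2.

Alder 3, Helix 2, Talon 2, Tessera 2; clearing price €28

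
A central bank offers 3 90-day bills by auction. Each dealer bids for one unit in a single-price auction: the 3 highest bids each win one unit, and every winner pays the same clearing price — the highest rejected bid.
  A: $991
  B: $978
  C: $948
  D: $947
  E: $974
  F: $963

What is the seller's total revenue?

Total revenue: $2,889

Sorting: 991 (A), 978 (B), 974 (E), 963 (F), 948 (C), …
The 3 highest are A, B, E.
Clearing price = highest rejected bid = $963.
Total revenue = 3 × $963 = $2,889.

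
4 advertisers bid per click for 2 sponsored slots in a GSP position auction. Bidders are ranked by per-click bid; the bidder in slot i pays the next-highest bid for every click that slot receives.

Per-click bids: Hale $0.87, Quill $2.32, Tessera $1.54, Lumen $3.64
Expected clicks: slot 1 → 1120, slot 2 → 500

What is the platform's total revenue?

Per-click bids in order: $3.64 (Lumen) > $2.32 (Quill) > $1.54 (Tessera) > …
Slot 1: Lumen pays $2.32 × 1120 = $2598.40
Slot 2: Quill pays $1.54 × 500 = $770.00
Total = $3368.40

Total revenue: $3368.40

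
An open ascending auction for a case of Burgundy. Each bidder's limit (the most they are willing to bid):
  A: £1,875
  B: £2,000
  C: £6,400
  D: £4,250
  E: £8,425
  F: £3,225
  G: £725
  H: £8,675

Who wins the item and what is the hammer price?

H wins at £8,425

Sorting limits: 8,675 (H) > 8,425 (E) > 6,400 (C) > 4,250 (D) > 3,225 (F) > 2,000 (B) > …
E is the last rival to drop out, at £8,425; H remains and wins at that price.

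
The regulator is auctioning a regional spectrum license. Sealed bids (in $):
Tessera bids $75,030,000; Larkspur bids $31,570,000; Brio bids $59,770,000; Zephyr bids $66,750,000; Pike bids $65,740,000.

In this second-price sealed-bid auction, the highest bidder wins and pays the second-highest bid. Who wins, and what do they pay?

Rule: the highest bidder wins and pays the second-highest bid.
Bids ranked: 75,030,000 (Tessera) > 66,750,000 (Zephyr) > 65,740,000 (Pike) > 59,770,000 (Brio) > 31,570,000 (Larkspur)
Second-price: Tessera pays Zephyr's bid of $66,750,000.

Tessera pays $66,750,000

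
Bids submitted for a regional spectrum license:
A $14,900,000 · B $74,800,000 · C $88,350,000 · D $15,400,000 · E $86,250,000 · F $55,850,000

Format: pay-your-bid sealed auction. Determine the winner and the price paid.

Bids ranked: 88,350,000 (C) > 86,250,000 (E) > 74,800,000 (B) > 55,850,000 (F) > 15,400,000 (D) > 14,900,000 (A)
First-price: C pays what they bid, $88,350,000.

C pays $88,350,000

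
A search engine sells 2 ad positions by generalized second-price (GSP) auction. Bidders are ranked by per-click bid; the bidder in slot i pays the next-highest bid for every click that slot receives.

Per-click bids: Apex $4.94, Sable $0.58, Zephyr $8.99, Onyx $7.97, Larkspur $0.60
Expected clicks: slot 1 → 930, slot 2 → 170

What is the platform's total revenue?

Ranked by bid: $8.99 (Zephyr) > $7.97 (Onyx) > $4.94 (Apex) > …
Slot 1: Zephyr pays $7.97 × 930 = $7412.10
Slot 2: Onyx pays $4.94 × 170 = $839.80
Total = $8251.90

Total revenue: $8251.90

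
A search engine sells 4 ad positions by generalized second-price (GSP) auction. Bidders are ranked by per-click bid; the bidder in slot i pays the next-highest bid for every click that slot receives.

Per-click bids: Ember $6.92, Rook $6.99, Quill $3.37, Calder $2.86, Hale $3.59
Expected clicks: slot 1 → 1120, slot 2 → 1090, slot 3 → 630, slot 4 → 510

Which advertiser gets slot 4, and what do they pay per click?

Sorting advertisers: $6.99 (Rook) > $6.92 (Ember) > $3.59 (Hale) > $3.37 (Quill) > $2.86 (Calder)
Slot 4 goes to the fourth-ranked bidder, Quill, who pays the next bid down: $2.86/click.

Quill; $2.86 per click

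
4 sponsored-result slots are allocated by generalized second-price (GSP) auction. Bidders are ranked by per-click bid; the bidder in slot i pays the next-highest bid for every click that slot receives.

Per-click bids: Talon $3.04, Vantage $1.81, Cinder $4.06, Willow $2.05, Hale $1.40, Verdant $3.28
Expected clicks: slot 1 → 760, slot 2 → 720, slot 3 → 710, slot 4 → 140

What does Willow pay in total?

Sorting advertisers: $4.06 (Cinder) > $3.28 (Verdant) > $3.04 (Talon) > $2.05 (Willow) > $1.81 (Vantage) > …
Willow holds slot 4 → pays next bid $1.81 × 140 clicks = $253.40.

Willow pays $253.40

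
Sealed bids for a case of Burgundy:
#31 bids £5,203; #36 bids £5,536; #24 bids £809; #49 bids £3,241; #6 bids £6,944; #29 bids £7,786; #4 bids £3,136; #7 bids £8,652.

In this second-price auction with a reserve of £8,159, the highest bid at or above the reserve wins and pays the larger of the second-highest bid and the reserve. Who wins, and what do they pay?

#7 pays £8,159

Sorting bids: 8,652 (#7) > 7,786 (#29) > 6,944 (#6) > 5,536 (#36) > 5,203 (#31) > 3,241 (#49) > …
#7 has the top bid at or above the reserve (£8,652).
Second-highest bid £7,786 is below the reserve £8,159, so the reserve binds → payment £8,159.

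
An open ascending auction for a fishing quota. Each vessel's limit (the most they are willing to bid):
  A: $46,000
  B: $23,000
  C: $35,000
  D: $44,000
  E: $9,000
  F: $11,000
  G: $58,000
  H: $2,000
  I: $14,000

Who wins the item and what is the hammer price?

Ascending (English) auction: the price rises until one bidder remains; the winner pays the price at which the last rival dropped out.
Sorting limits: 58,000 (G) > 46,000 (A) > 44,000 (D) > 35,000 (C) > 23,000 (B) > 14,000 (I) > …
Bidding ends when A exits at $46,000; G takes it.

G wins at $46,000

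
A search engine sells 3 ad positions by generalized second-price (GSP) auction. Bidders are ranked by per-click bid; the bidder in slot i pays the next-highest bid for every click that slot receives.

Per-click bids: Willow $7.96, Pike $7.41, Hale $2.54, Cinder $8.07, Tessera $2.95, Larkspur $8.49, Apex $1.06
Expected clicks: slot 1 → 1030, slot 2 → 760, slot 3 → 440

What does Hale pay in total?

Hale pays $0.00

Per-click bids in order: $8.49 (Larkspur) > $8.07 (Cinder) > $7.96 (Willow) > $7.41 (Pike) > …
Hale ranks below slot 3 → no slot, pays nothing.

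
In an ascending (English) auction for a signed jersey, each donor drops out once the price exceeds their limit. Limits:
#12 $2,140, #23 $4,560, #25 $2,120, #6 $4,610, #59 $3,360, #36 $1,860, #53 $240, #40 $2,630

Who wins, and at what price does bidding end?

#6 wins at $4,560

Limits ranked: 4,610 (#6) > 4,560 (#23) > 3,360 (#59) > 2,630 (#40) > 2,140 (#12) > 2,120 (#25) > …
#23 is the last rival to drop out, at $4,560; #6 remains and wins at that price.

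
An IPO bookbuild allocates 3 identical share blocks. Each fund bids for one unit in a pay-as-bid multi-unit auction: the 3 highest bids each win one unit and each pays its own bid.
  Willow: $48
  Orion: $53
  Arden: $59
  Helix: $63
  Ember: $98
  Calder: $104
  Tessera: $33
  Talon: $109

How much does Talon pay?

Talon pays $109

Ordering the bids: 109 (Talon), 104 (Calder), 98 (Ember), 63 (Helix), 59 (Arden), …
Winners (3 units): Talon, Calder, Ember.
Talon wins → own bid $109.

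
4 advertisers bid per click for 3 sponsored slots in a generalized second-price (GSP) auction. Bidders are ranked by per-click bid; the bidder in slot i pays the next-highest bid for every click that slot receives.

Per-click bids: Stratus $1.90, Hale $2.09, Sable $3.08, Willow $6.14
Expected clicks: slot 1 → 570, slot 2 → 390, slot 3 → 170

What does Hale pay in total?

Hale pays $323.00

Ranked by bid: $6.14 (Willow) > $3.08 (Sable) > $2.09 (Hale) > $1.90 (Stratus)
Hale holds slot 3 → pays next bid $1.90 × 170 clicks = $323.00.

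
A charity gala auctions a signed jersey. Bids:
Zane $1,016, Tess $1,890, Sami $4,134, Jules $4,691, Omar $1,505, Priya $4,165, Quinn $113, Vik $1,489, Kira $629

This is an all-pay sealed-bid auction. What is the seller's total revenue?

All-pay sealed-bid auction: the highest bidder wins the item, but every bidder pays their own bid.
Sorting bids: 4,691 (Jules) > 4,165 (Priya) > 4,134 (Sami) > 1,890 (Tess) > 1,505 (Omar) > 1,489 (Vik) > …
Every bidder forfeits their bid regardless of winning.
Revenue = 1,016 + 1,890 + 4,134 + 4,691 + 1,505 + 4,165 + 113 + 1,489 + 629 = $19,632.

Total revenue: $19,632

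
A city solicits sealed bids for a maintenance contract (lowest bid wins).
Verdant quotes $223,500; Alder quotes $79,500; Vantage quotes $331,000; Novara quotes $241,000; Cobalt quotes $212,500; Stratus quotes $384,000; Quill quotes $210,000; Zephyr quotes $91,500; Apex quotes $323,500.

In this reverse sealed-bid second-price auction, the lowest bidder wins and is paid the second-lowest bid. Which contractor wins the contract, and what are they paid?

Bids in order: 79,500 (Alder) < 91,500 (Zephyr) < 210,000 (Quill) < 212,500 (Cobalt) < 223,500 (Verdant) < 241,000 (Novara) < …
Alder is lowest; is paid the second-lowest bid, $91,500.

Alder is paid $91,500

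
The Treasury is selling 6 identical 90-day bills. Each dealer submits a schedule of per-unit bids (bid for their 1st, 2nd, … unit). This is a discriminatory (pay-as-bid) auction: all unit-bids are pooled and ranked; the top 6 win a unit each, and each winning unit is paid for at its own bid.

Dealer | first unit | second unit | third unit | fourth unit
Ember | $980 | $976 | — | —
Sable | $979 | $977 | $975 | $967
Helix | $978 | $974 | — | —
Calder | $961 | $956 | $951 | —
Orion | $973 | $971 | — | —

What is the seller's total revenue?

Pooled unit-bids ranked (top 6): 980 (Ember-1), 979 (Sable-1), 978 (Helix-1), 977 (Sable-2), 976 (Ember-2), 975 (Sable-3)
Next rejected bid: $974 (not a price — pay-as-bid).
Each winning unit pays its own bid.
Revenue = 980 + 979 + 978 + 977 + 976 + 975 = $5,865.

Total revenue: $5,865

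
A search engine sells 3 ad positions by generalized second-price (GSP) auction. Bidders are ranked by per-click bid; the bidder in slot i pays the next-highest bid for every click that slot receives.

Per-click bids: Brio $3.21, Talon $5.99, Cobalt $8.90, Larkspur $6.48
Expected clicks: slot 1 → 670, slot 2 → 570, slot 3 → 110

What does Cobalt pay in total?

Sorting advertisers: $8.90 (Cobalt) > $6.48 (Larkspur) > $5.99 (Talon) > $3.21 (Brio)
Cobalt holds slot 1 → pays next bid $6.48 × 670 clicks = $4341.60.

Cobalt pays $4341.60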